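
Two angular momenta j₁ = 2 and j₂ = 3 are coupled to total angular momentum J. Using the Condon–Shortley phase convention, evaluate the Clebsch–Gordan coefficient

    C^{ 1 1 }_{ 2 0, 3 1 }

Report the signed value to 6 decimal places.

triangle: 4!*0!*2!/7! = 48/5040
(j±m)!: 2!*2!*4!*2!*2!*0! = 384
prefactor² = (2J+1)*Δ*N² = 384/35
  k=2: +1/(2!*2!*0!*2!*0!*0!) = 1/8
Σ = 1/8  ⇒  CG² = 384/35*1/8² = 6/35
CG = +√(6/35) = +0.414039

+0.414039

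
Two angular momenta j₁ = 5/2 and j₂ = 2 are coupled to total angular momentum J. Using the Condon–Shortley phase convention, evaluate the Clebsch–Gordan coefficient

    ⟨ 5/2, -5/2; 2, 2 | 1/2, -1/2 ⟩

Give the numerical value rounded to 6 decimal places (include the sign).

+0.577350

j₁+j₂−J=4  J+j₁−j₂=1  J−j₁+j₂=0  j₁+j₂+J+1=6
(j₁±m₁, j₂±m₂, J±M) = (0,5,4,0,0,1)
P² = 192
sum k=4..4:
  [4] +1/24 = 1/24
S = 1/24
C² = P²·S² = 1/3 ; C = +0.577350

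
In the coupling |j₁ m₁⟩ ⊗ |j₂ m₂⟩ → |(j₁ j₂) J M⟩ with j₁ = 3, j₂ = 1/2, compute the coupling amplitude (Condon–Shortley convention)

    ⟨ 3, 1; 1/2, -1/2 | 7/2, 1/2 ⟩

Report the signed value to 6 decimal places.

j₁+j₂−J=0  J+j₁−j₂=6  J−j₁+j₂=1  j₁+j₂+J+1=8
(j₁±m₁, j₂±m₂, J±M) = (4,2,0,1,4,3)
P² = 6912/7
sum k=0..0:
  [0] +1/48 = 1/48
S = 1/48
C² = P²·S² = 3/7 ; C = +0.654654

+√(3/7) ≈ +0.654654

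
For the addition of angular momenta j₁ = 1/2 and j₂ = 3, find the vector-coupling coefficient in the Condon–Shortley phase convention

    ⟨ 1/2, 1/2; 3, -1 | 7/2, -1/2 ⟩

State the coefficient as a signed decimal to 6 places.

+0.654654

triangle: 0!*1!*6!/8! = 720/40320
(j±m)!: 1!*0!*2!*4!*3!*4! = 6912
prefactor² = (2J+1)*Δ*N² = 6912/7
  k=0: +1/(0!*0!*0!*2!*1!*4!) = 1/48
Σ = 1/48  ⇒  CG² = 6912/7*1/48² = 3/7
CG = +√(3/7) = +0.654654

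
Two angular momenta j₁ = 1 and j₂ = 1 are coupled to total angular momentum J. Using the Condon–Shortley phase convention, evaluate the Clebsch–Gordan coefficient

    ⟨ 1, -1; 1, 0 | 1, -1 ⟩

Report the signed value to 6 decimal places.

−√(1/2) = -0.707107

j₁+j₂−J=1  J+j₁−j₂=1  J−j₁+j₂=1  j₁+j₂+J+1=4
(j₁±m₁, j₂±m₂, J±M) = (0,2,1,1,0,2)
P² = 1/2
sum k=1..1:
  [1] −1/1 = -1
S = -1
C² = P²·S² = 1/2 ; C = -0.707107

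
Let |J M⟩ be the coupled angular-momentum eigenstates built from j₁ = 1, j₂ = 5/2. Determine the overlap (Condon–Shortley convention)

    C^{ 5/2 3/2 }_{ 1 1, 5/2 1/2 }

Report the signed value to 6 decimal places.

√[6·1!1!4!/7! · 2!0!3!2!4!1!] = √(576/35)
  +(−1)^0/∏(0,1,0,3,1,1)! = 1/6  (running 1/6)
⟨..|..⟩ = √(576/35)·(1/6) = +0.676123

+√(16/35) = +0.676123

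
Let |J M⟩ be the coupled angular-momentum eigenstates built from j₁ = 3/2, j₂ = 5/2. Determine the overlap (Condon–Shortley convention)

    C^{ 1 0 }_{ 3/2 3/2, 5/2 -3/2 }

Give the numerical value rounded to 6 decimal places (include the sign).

√[3·3!0!2!/6! · 3!0!1!4!1!1!] = √(36/5)
  +(−1)^0/∏(0,3,0,1,0,1)! = 1/6  (running 1/6)
⟨..|..⟩ = √(36/5)·(1/6) = +0.447214

+√(1/5) ≈ +0.447214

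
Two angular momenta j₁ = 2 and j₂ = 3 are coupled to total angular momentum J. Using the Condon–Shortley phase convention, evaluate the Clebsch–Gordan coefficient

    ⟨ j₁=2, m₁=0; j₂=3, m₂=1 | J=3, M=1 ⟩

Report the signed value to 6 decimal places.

j₁+j₂−J=2  J+j₁−j₂=2  J−j₁+j₂=4  j₁+j₂+J+1=9
(j₁±m₁, j₂±m₂, J±M) = (2,2,4,2,4,2)
P² = 256/15
sum k=0..2:
  [0] +1/96 = 1/96
  [1] −1/6 = -1/6
  [2] +1/16 = 1/16
S = -3/32
C² = P²·S² = 3/20 ; C = -0.387298

−√(3/20) = -0.387298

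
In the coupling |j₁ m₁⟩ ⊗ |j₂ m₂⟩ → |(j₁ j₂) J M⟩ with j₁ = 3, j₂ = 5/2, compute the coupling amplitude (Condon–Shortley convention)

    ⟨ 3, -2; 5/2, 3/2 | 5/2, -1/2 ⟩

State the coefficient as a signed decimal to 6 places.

triangle: 3!·3!·2!/9! = 72/362880
(j±m)!: 1!·5!·4!·1!·2!·3! = 34560
prefactor² = (2J+1)·Δ·N² = 288/7
  k=2: +1/(2!·1!·3!·2!·0!·0!) = 1/24
  k=3: −1/(3!·0!·2!·1!·1!·1!) = -1/12
Σ = -1/24  ⇒  CG² = 288/7·(-1/24)² = 1/14
CG = −√(1/14) = -0.267261

-0.267261  (= −√(1/14))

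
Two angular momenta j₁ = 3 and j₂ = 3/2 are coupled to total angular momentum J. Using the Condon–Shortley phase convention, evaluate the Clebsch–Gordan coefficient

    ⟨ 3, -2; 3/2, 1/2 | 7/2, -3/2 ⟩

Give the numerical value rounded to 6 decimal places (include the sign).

−√(3/7) ≈ -0.654654

√[8·1!5!2!/9! · 1!5!2!1!2!5!] = √(6400/21)
  +(−1)^0/∏(0,1,5,2,0,0)! = 1/240  (running 1/240)
  +(−1)^1/∏(1,0,4,1,1,1)! = -1/24  (running -3/80)
⟨..|..⟩ = √(6400/21)·(-3/80) = -0.654654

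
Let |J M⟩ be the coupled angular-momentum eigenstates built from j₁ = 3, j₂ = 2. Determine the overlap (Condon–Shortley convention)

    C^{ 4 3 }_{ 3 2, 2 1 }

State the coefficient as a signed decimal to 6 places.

+0.223607  (= +√(1/20))

triangle: 1!·5!·3!/10! = 720/3628800
(j±m)!: 5!·1!·3!·1!·7!·1! = 3628800
prefactor² = (2J+1)·Δ·N² = 6480
  k=0: +1/(0!·1!·1!·3!·4!·0!) = 1/144
  k=1: −1/(1!·0!·0!·2!·5!·1!) = -1/240
Σ = 1/360  ⇒  CG² = 6480·1/360² = 1/20
CG = +√(1/20) = +0.223607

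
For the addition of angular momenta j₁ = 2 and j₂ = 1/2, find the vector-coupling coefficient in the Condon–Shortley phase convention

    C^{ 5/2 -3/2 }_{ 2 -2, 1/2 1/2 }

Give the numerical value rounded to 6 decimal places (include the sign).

j₁+j₂−J=0  J+j₁−j₂=4  J−j₁+j₂=1  j₁+j₂+J+1=6
(j₁±m₁, j₂±m₂, J±M) = (0,4,1,0,1,4)
P² = 576/5
sum k=0..0:
  [0] +1/24 = 1/24
S = 1/24
C² = P²·S² = 1/5 ; C = +0.447214

+0.447214  (= +√(1/5))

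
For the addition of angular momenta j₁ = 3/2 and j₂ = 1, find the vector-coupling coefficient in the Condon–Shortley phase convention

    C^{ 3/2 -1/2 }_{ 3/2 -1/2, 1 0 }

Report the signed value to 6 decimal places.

−√(1/15) = -0.258199

triangle: 1!*2!*1!/5! = 2/120
(j±m)!: 1!*2!*1!*1!*1!*2! = 4
prefactor² = (2J+1)*Δ*N² = 4/15
  k=0: +1/(0!*1!*2!*1!*0!*0!) = 1/2
  k=1: −1/(1!*0!*1!*0!*1!*1!) = -1
Σ = -1/2  ⇒  CG² = 4/15*(-1/2)² = 1/15
CG = −√(1/15) = -0.258199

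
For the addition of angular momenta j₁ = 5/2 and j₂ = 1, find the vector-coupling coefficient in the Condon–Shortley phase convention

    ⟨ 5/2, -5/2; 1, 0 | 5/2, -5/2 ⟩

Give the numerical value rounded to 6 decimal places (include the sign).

triangle: 1!*4!*1!/7! = 24/5040
(j±m)!: 0!*5!*1!*1!*0!*5! = 14400
prefactor² = (2J+1)*Δ*N² = 2880/7
  k=1: −1/(1!*0!*4!*0!*0!*1!) = -1/24
Σ = -1/24  ⇒  CG² = 2880/7*(-1/24)² = 5/7
CG = −√(5/7) = -0.845154

−√(5/7) = -0.845154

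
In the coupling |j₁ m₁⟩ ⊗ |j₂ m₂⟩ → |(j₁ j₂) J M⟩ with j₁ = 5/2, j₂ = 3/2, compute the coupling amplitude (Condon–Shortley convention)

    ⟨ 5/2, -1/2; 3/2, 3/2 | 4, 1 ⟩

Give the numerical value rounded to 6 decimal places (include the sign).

+√(5/28) ≈ +0.422577

j₁+j₂−J=0  J+j₁−j₂=5  J−j₁+j₂=3  j₁+j₂+J+1=9
(j₁±m₁, j₂±m₂, J±M) = (2,3,3,0,5,3)
P² = 6480/7
sum k=0..0:
  [0] +1/72 = 1/72
S = 1/72
C² = P²·S² = 5/28 ; C = +0.422577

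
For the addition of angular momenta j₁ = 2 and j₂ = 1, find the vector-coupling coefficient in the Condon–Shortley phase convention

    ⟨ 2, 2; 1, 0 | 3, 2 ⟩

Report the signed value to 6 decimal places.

+√(1/3) ≈ +0.577350

triangle: 0!×4!×2!/7! = 48/5040
(j±m)!: 4!×0!×1!×1!×5!×1! = 2880
prefactor² = (2J+1)×Δ×N² = 192
  k=0: +1/(0!×0!×0!×1!×4!×1!) = 1/24
Σ = 1/24  ⇒  CG² = 192×1/24² = 1/3
CG = +√(1/3) = +0.577350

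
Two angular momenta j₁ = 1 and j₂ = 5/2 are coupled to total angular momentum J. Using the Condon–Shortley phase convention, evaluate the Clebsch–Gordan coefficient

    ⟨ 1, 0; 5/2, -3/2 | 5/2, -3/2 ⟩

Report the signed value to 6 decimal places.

+√(9/35) ≈ +0.507093

j₁+j₂−J=1  J+j₁−j₂=1  J−j₁+j₂=4  j₁+j₂+J+1=7
(j₁±m₁, j₂±m₂, J±M) = (1,1,1,4,1,4)
P² = 576/35
sum k=0..1:
  [0] +1/6 = 1/6
  [1] −1/24 = -1/24
S = 1/8
C² = P²·S² = 9/35 ; C = +0.507093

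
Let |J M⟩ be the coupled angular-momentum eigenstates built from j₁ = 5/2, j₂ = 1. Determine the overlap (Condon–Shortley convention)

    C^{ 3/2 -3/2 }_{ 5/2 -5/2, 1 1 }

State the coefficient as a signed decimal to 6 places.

triangle: 2!×3!×0!/6! = 12/720
(j±m)!: 0!×5!×2!×0!×0!×3! = 1440
prefactor² = (2J+1)×Δ×N² = 96
  k=2: +1/(2!×0!×3!×0!×0!×0!) = 1/12
Σ = 1/12  ⇒  CG² = 96×1/12² = 2/3
CG = +√(2/3) = +0.816497

+√(2/3) ≈ +0.816497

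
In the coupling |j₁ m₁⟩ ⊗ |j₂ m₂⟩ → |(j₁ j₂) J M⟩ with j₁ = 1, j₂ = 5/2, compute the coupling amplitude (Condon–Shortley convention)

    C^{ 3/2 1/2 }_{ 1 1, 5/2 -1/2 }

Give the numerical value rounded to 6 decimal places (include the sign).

+√(1/5) = +0.447214

triangle: 2!·0!·3!/6! = 12/720
(j±m)!: 2!·0!·2!·3!·2!·1! = 48
prefactor² = (2J+1)·Δ·N² = 16/5
  k=0: +1/(0!·2!·0!·2!·0!·1!) = 1/4
Σ = 1/4  ⇒  CG² = 16/5·1/4² = 1/5
CG = +√(1/5) = +0.447214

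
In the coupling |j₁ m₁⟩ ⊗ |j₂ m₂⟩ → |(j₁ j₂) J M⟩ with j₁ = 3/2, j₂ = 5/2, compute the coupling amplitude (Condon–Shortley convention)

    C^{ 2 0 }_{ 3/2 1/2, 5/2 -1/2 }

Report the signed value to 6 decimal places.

−√(1/14) = -0.267261

triangle: 2!·1!·3!/7! = 12/5040
(j±m)!: 2!·1!·2!·3!·2!·2! = 96
prefactor² = (2J+1)·Δ·N² = 8/7
  k=0: +1/(0!·2!·1!·2!·0!·1!) = 1/4
  k=1: −1/(1!·1!·0!·1!·1!·2!) = -1/2
Σ = -1/4  ⇒  CG² = 8/7·(-1/4)² = 1/14
CG = −√(1/14) = -0.267261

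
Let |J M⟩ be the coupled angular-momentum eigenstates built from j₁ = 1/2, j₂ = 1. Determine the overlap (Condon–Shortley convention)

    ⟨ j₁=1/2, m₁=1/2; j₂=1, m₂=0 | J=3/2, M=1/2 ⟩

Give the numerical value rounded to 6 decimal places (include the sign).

+0.816497

triangle: 0!×1!×2!/4! = 2/24
(j±m)!: 1!×0!×1!×1!×2!×1! = 2
prefactor² = (2J+1)×Δ×N² = 2/3
  k=0: +1/(0!×0!×0!×1!×1!×1!) = 1
Σ = 1  ⇒  CG² = 2/3×1² = 2/3
CG = +√(2/3) = +0.816497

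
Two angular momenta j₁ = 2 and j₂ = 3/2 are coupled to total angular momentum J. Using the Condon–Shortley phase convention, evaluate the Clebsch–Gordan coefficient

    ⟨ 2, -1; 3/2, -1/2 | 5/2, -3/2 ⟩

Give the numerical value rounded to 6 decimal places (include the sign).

-0.169031  (= −√(1/35))

triangle: 1!·3!·2!/7! = 12/5040
(j±m)!: 1!·3!·1!·2!·1!·4! = 288
prefactor² = (2J+1)·Δ·N² = 144/35
  k=0: +1/(0!·1!·3!·1!·0!·1!) = 1/6
  k=1: −1/(1!·0!·2!·0!·1!·2!) = -1/4
Σ = -1/12  ⇒  CG² = 144/35·(-1/12)² = 1/35
CG = −√(1/35) = -0.169031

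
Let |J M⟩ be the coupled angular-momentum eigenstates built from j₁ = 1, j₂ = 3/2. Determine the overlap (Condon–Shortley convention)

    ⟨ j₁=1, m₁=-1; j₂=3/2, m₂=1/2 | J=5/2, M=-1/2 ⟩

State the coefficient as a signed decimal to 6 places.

√[6·0!2!3!/6! · 0!2!2!1!2!3!] = √(24/5)
  +(−1)^0/∏(0,0,2,2,0,1)! = 1/4  (running 1/4)
⟨..|..⟩ = √(24/5)·(1/4) = +0.547723

+√(3/10) = +0.547723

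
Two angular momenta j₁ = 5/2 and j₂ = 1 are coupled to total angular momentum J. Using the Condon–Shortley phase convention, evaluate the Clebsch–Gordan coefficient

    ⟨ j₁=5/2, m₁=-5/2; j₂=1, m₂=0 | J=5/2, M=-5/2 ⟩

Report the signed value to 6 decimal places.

−√(5/7) ≈ -0.845154

triangle: 1!×4!×1!/7! = 24/5040
(j±m)!: 0!×5!×1!×1!×0!×5! = 14400
prefactor² = (2J+1)×Δ×N² = 2880/7
  k=1: −1/(1!×0!×4!×0!×0!×1!) = -1/24
Σ = -1/24  ⇒  CG² = 2880/7×(-1/24)² = 5/7
CG = −√(5/7) = -0.845154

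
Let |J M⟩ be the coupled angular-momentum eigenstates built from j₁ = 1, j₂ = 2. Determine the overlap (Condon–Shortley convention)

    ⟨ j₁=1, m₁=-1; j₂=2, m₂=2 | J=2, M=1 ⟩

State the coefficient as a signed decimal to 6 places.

√[5·1!1!3!/6! · 0!2!4!0!3!1!] = √(12)
  +(−1)^1/∏(1,0,1,3,0,0)! = -1/6  (running -1/6)
⟨..|..⟩ = √(12)·(-1/6) = -0.577350

-0.577350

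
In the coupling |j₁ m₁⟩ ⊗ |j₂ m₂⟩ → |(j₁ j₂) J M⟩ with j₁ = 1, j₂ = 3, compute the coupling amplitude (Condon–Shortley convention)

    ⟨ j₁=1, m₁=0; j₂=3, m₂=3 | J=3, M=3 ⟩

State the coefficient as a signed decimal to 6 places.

−√(3/4) ≈ -0.866025

j₁+j₂−J=1  J+j₁−j₂=1  J−j₁+j₂=5  j₁+j₂+J+1=8
(j₁±m₁, j₂±m₂, J±M) = (1,1,6,0,6,0)
P² = 10800
sum k=1..1:
  [1] −1/120 = -1/120
S = -1/120
C² = P²·S² = 3/4 ; C = -0.866025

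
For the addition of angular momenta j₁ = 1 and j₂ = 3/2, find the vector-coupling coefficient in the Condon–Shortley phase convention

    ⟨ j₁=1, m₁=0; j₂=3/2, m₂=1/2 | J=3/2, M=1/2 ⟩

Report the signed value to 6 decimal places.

−√(1/15) = -0.258199

√[4·1!1!2!/5! · 1!1!2!1!2!1!] = √(4/15)
  +(−1)^0/∏(0,1,1,2,0,0)! = 1/2  (running 1/2)
  +(−1)^1/∏(1,0,0,1,1,1)! = -1  (running -1/2)
⟨..|..⟩ = √(4/15)·(-1/2) = -0.258199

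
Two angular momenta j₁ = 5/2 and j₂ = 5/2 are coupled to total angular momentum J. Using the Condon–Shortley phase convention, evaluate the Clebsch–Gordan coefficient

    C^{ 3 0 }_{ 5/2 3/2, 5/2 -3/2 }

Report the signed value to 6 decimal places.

j₁+j₂−J=2  J+j₁−j₂=3  J−j₁+j₂=3  j₁+j₂+J+1=9
(j₁±m₁, j₂±m₂, J±M) = (4,1,1,4,3,3)
P² = 144/5
sum k=0..1:
  [0] +1/8 = 1/8
  [1] −1/36 = -1/36
S = 7/72
C² = P²·S² = 49/180 ; C = +0.521749

+√(49/180) ≈ +0.521749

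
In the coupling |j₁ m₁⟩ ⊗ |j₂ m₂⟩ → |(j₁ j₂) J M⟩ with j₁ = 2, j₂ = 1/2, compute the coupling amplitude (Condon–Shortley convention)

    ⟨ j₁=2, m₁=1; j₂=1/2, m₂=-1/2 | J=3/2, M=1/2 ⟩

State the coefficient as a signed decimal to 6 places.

+0.774597

√[4·1!3!0!/5! · 3!1!0!1!2!1!] = √(12/5)
  +(−1)^0/∏(0,1,1,0,2,0)! = 1/2  (running 1/2)
⟨..|..⟩ = √(12/5)·(1/2) = +0.774597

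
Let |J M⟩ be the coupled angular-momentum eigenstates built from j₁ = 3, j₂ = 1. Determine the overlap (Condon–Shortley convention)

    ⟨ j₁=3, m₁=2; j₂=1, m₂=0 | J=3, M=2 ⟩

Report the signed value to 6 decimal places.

j₁+j₂−J=1  J+j₁−j₂=5  J−j₁+j₂=1  j₁+j₂+J+1=8
(j₁±m₁, j₂±m₂, J±M) = (5,1,1,1,5,1)
P² = 300
sum k=0..1:
  [0] +1/24 = 1/24
  [1] −1/120 = -1/120
S = 1/30
C² = P²·S² = 1/3 ; C = +0.577350

+0.577350  (= +√(1/3))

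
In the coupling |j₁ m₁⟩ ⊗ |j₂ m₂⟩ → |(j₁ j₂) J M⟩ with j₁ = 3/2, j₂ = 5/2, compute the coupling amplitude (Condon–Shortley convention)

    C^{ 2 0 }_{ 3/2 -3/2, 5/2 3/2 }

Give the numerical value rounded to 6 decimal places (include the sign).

j₁+j₂−J=2  J+j₁−j₂=1  J−j₁+j₂=3  j₁+j₂+J+1=7
(j₁±m₁, j₂±m₂, J±M) = (0,3,4,1,2,2)
P² = 48/7
sum k=2..2:
  [2] +1/4 = 1/4
S = 1/4
C² = P²·S² = 3/7 ; C = +0.654654

+√(3/7) = +0.654654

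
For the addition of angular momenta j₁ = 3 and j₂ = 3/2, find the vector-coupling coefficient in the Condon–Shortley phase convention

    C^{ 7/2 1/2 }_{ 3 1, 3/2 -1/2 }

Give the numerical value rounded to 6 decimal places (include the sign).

√[8·1!5!2!/9! · 4!2!1!2!4!3!] = √(512/7)
  +(−1)^0/∏(0,1,2,1,3,1)! = 1/12  (running 1/12)
  +(−1)^1/∏(1,0,1,0,4,2)! = -1/48  (running 1/16)
⟨..|..⟩ = √(512/7)·(1/16) = +0.534522

+0.534522  (= +√(2/7))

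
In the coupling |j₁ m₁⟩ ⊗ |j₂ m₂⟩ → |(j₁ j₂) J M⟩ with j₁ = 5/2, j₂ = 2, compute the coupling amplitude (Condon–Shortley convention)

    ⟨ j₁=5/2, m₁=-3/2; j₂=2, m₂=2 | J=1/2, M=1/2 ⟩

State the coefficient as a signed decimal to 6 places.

√[2·4!1!0!/6! · 1!4!4!0!1!0!] = √(192/5)
  +(−1)^4/∏(4,0,0,0,1,0)! = 1/24  (running 1/24)
⟨..|..⟩ = √(192/5)·(1/24) = +0.258199

+√(1/15) = +0.258199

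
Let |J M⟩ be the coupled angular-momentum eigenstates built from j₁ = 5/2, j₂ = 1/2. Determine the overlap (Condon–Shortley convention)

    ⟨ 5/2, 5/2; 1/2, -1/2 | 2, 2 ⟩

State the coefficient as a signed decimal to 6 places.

triangle: 1!·4!·0!/6! = 24/720
(j±m)!: 5!·0!·0!·1!·4!·0! = 2880
prefactor² = (2J+1)·Δ·N² = 480
  k=0: +1/(0!·1!·0!·0!·4!·0!) = 1/24
Σ = 1/24  ⇒  CG² = 480·1/24² = 5/6
CG = +√(5/6) = +0.912871

+0.912871  (= +√(5/6))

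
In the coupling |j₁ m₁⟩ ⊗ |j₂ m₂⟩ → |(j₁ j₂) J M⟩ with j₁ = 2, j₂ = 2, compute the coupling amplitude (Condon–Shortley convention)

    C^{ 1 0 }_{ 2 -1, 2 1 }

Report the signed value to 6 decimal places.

j₁+j₂−J=3  J+j₁−j₂=1  J−j₁+j₂=1  j₁+j₂+J+1=6
(j₁±m₁, j₂±m₂, J±M) = (1,3,3,1,1,1)
P² = 9/10
sum k=2..3:
  [2] +1/2 = 1/2
  [3] −1/6 = -1/6
S = 1/3
C² = P²·S² = 1/10 ; C = +0.316228

+0.316228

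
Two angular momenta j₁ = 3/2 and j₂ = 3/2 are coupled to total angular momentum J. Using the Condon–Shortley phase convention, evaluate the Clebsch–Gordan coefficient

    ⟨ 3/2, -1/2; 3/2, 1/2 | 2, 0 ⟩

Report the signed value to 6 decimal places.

√[5·1!2!2!/6! · 1!2!2!1!2!2!] = √(4/9)
  +(−1)^0/∏(0,1,2,2,0,0)! = 1/4  (running 1/4)
  +(−1)^1/∏(1,0,1,1,1,1)! = -1  (running -3/4)
⟨..|..⟩ = √(4/9)·(-3/4) = -0.500000

-0.500000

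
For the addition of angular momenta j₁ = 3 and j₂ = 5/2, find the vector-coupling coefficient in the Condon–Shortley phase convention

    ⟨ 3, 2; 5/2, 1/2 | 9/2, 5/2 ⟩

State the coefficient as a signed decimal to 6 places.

j₁+j₂−J=1  J+j₁−j₂=5  J−j₁+j₂=4  j₁+j₂+J+1=11
(j₁±m₁, j₂±m₂, J±M) = (5,1,3,2,7,2)
P² = 115200/11
sum k=0..1:
  [0] +1/144 = 1/144
  [1] −1/480 = -1/480
S = 7/1440
C² = P²·S² = 49/198 ; C = +0.497468

+0.497468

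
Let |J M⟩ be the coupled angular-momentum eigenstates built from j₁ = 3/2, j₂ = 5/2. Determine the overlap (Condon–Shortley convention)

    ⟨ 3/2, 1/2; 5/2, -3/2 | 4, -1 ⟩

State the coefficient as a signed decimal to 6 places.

+0.517549

j₁+j₂−J=0  J+j₁−j₂=3  J−j₁+j₂=5  j₁+j₂+J+1=9
(j₁±m₁, j₂±m₂, J±M) = (2,1,1,4,3,5)
P² = 4320/7
sum k=0..0:
  [0] +1/48 = 1/48
S = 1/48
C² = P²·S² = 15/56 ; C = +0.517549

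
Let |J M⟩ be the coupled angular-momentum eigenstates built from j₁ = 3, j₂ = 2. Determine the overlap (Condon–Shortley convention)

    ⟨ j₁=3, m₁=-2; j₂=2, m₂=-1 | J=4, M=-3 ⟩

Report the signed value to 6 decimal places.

triangle: 1!·5!·3!/10! = 720/3628800
(j±m)!: 1!·5!·1!·3!·1!·7! = 3628800
prefactor² = (2J+1)·Δ·N² = 6480
  k=0: +1/(0!·1!·5!·1!·0!·2!) = 1/240
  k=1: −1/(1!·0!·4!·0!·1!·3!) = -1/144
Σ = -1/360  ⇒  CG² = 6480·(-1/360)² = 1/20
CG = −√(1/20) = -0.223607

-0.223607  (= −√(1/20))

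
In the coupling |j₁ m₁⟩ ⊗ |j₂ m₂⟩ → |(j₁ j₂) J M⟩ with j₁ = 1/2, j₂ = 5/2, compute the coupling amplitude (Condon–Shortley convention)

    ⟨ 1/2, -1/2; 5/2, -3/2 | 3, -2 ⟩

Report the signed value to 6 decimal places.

√[7·0!1!5!/7! · 0!1!1!4!1!5!] = √(480)
  +(−1)^0/∏(0,0,1,1,0,4)! = 1/24  (running 1/24)
⟨..|..⟩ = √(480)·(1/24) = +0.912871

+0.912871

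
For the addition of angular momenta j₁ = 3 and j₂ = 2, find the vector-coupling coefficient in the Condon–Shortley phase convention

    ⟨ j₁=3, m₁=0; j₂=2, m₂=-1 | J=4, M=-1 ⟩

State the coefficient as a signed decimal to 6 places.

√[9·1!5!3!/10! · 3!3!1!3!3!5!] = √(1944/7)
  +(−1)^0/∏(0,1,3,1,2,2)! = 1/24  (running 1/24)
  +(−1)^1/∏(1,0,2,0,3,3)! = -1/72  (running 1/36)
⟨..|..⟩ = √(1944/7)·(1/36) = +0.462910

+√(3/14) = +0.462910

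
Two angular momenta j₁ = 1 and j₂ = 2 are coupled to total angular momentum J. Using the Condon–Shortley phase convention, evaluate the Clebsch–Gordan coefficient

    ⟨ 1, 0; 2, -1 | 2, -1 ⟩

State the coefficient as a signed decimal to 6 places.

+√(1/6) = +0.408248

triangle: 1!·1!·3!/6! = 6/720
(j±m)!: 1!·1!·1!·3!·1!·3! = 36
prefactor² = (2J+1)·Δ·N² = 3/2
  k=0: +1/(0!·1!·1!·1!·0!·2!) = 1/2
  k=1: −1/(1!·0!·0!·0!·1!·3!) = -1/6
Σ = 1/3  ⇒  CG² = 3/2·1/3² = 1/6
CG = +√(1/6) = +0.408248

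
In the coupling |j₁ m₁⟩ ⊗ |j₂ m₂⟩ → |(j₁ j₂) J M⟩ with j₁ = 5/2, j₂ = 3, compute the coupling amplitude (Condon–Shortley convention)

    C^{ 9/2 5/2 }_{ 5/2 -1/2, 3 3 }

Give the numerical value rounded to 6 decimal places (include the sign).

triangle: 1!*4!*5!/11! = 2880/39916800
(j±m)!: 2!*3!*6!*0!*7!*2! = 87091200
prefactor² = (2J+1)*Δ*N² = 691200/11
  k=1: −1/(1!*0!*2!*5!*2!*0!) = -1/480
Σ = -1/480  ⇒  CG² = 691200/11*(-1/480)² = 3/11
CG = −√(3/11) = -0.522233

-0.522233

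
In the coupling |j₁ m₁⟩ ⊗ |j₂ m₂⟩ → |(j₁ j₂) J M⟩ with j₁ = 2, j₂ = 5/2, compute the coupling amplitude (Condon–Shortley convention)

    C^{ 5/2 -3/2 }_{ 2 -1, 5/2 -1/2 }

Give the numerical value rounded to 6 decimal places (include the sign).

-0.414039

triangle: 2!×2!×3!/8! = 24/40320
(j±m)!: 1!×3!×2!×3!×1!×4! = 1728
prefactor² = (2J+1)×Δ×N² = 216/35
  k=1: −1/(1!×1!×2!×1!×0!×2!) = -1/4
  k=2: +1/(2!×0!×1!×0!×1!×3!) = 1/12
Σ = -1/6  ⇒  CG² = 216/35×(-1/6)² = 6/35
CG = −√(6/35) = -0.414039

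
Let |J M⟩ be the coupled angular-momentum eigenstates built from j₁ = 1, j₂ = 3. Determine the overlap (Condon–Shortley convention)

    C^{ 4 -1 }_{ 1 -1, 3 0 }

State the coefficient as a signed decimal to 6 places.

+0.597614  (= +√(5/14))

j₁+j₂−J=0  J+j₁−j₂=2  J−j₁+j₂=6  j₁+j₂+J+1=9
(j₁±m₁, j₂±m₂, J±M) = (0,2,3,3,3,5)
P² = 12960/7
sum k=0..0:
  [0] +1/72 = 1/72
S = 1/72
C² = P²·S² = 5/14 ; C = +0.597614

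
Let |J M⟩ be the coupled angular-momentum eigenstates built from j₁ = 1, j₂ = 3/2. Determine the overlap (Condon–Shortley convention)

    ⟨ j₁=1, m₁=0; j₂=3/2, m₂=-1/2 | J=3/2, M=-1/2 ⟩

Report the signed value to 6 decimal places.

j₁+j₂−J=1  J+j₁−j₂=1  J−j₁+j₂=2  j₁+j₂+J+1=5
(j₁±m₁, j₂±m₂, J±M) = (1,1,1,2,1,2)
P² = 4/15
sum k=0..1:
  [0] +1/1 = 1
  [1] −1/2 = -1/2
S = 1/2
C² = P²·S² = 1/15 ; C = +0.258199

+√(1/15) ≈ +0.258199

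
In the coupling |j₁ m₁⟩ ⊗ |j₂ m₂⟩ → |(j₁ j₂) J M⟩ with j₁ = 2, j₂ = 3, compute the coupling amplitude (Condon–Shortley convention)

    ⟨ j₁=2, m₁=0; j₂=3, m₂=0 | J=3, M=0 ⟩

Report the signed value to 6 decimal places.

√[7·2!2!4!/9! · 2!2!3!3!3!3!] = √(48/5)
  +(−1)^0/∏(0,2,2,3,0,1)! = 1/24  (running 1/24)
  +(−1)^1/∏(1,1,1,2,1,2)! = -1/4  (running -5/24)
  +(−1)^2/∏(2,0,0,1,2,3)! = 1/24  (running -1/6)
⟨..|..⟩ = √(48/5)·(-1/6) = -0.516398

-0.516398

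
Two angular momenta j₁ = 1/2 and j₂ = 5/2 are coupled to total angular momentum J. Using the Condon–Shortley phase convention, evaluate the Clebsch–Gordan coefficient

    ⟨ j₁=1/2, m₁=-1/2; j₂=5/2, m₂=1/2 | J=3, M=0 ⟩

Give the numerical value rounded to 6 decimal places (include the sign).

triangle: 0!×1!×5!/7! = 120/5040
(j±m)!: 0!×1!×3!×2!×3!×3! = 432
prefactor² = (2J+1)×Δ×N² = 72
  k=0: +1/(0!×0!×1!×3!×0!×2!) = 1/12
Σ = 1/12  ⇒  CG² = 72×1/12² = 1/2
CG = +√(1/2) = +0.707107

+√(1/2) = +0.707107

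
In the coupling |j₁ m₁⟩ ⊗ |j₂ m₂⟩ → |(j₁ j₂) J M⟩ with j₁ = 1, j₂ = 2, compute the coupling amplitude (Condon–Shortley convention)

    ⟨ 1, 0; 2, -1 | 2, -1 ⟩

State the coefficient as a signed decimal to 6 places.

triangle: 1!·1!·3!/6! = 6/720
(j±m)!: 1!·1!·1!·3!·1!·3! = 36
prefactor² = (2J+1)·Δ·N² = 3/2
  k=0: +1/(0!·1!·1!·1!·0!·2!) = 1/2
  k=1: −1/(1!·0!·0!·0!·1!·3!) = -1/6
Σ = 1/3  ⇒  CG² = 3/2·1/3² = 1/6
CG = +√(1/6) = +0.408248

+√(1/6) ≈ +0.408248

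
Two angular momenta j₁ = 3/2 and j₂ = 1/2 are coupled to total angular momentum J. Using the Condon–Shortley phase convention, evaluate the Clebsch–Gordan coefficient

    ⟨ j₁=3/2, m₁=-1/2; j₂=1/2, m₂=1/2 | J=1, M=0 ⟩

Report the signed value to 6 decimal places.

triangle: 1!*2!*0!/4! = 2/24
(j±m)!: 1!*2!*1!*0!*1!*1! = 2
prefactor² = (2J+1)*Δ*N² = 1/2
  k=1: −1/(1!*0!*1!*0!*1!*0!) = -1
Σ = -1  ⇒  CG² = 1/2*(-1)² = 1/2
CG = −√(1/2) = -0.707107

-0.707107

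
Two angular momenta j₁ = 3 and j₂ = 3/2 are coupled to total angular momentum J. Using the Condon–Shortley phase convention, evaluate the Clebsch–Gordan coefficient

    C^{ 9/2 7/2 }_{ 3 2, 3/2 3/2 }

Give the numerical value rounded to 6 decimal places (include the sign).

+√(2/3) ≈ +0.816497

√[10·0!6!3!/10! · 5!1!3!0!8!1!] = √(345600)
  +(−1)^0/∏(0,0,1,3,5,0)! = 1/720  (running 1/720)
⟨..|..⟩ = √(345600)·(1/720) = +0.816497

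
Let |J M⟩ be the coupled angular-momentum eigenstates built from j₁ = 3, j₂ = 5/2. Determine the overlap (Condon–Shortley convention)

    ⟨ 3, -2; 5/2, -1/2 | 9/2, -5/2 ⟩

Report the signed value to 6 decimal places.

-0.497468  (= −√(49/198))

j₁+j₂−J=1  J+j₁−j₂=5  J−j₁+j₂=4  j₁+j₂+J+1=11
(j₁±m₁, j₂±m₂, J±M) = (1,5,2,3,2,7)
P² = 115200/11
sum k=0..1:
  [0] +1/480 = 1/480
  [1] −1/144 = -1/144
S = -7/1440
C² = P²·S² = 49/198 ; C = -0.497468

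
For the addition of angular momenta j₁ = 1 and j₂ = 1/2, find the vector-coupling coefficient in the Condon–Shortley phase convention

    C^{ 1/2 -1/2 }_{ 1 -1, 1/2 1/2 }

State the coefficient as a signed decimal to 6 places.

j₁+j₂−J=1  J+j₁−j₂=1  J−j₁+j₂=0  j₁+j₂+J+1=3
(j₁±m₁, j₂±m₂, J±M) = (0,2,1,0,0,1)
P² = 2/3
sum k=1..1:
  [1] −1/1 = -1
S = -1
C² = P²·S² = 2/3 ; C = -0.816497

-0.816497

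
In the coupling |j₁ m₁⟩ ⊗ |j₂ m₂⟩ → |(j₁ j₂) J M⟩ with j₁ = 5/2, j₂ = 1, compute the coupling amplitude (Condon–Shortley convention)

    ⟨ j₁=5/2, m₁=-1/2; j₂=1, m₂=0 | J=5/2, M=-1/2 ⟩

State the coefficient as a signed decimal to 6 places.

-0.169031  (= −√(1/35))

√[6·1!4!1!/7! · 2!3!1!1!2!3!] = √(144/35)
  +(−1)^0/∏(0,1,3,1,1,0)! = 1/6  (running 1/6)
  +(−1)^1/∏(1,0,2,0,2,1)! = -1/4  (running -1/12)
⟨..|..⟩ = √(144/35)·(-1/12) = -0.169031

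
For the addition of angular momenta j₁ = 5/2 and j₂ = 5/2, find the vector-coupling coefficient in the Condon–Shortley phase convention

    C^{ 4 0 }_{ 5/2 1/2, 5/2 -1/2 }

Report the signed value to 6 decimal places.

+0.377964  (= +√(1/7))

j₁+j₂−J=1  J+j₁−j₂=4  J−j₁+j₂=4  j₁+j₂+J+1=10
(j₁±m₁, j₂±m₂, J±M) = (3,2,2,3,4,4)
P² = 20736/175
sum k=0..1:
  [0] +1/16 = 1/16
  [1] −1/36 = -1/36
S = 5/144
C² = P²·S² = 1/7 ; C = +0.377964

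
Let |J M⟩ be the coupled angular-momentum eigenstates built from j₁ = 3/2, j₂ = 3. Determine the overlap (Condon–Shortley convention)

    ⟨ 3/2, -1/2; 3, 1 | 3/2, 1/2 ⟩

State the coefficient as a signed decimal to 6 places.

+0.585540  (= +√(12/35))

√[4·3!0!3!/7! · 1!2!4!2!2!1!] = √(192/35)
  +(−1)^2/∏(2,1,0,2,0,1)! = 1/4  (running 1/4)
⟨..|..⟩ = √(192/35)·(1/4) = +0.585540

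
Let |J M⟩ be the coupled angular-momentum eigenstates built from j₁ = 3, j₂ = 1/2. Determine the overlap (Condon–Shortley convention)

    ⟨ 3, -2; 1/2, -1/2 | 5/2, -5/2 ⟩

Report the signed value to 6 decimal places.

j₁+j₂−J=1  J+j₁−j₂=5  J−j₁+j₂=0  j₁+j₂+J+1=7
(j₁±m₁, j₂±m₂, J±M) = (1,5,0,1,0,5)
P² = 14400/7
sum k=0..0:
  [0] +1/120 = 1/120
S = 1/120
C² = P²·S² = 1/7 ; C = +0.377964

+0.377964  (= +√(1/7))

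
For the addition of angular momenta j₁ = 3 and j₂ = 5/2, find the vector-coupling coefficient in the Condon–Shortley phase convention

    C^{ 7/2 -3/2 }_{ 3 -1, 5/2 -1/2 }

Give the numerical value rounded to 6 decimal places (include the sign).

√[8·2!4!3!/10! · 2!4!2!3!2!5!] = √(3072/35)
  +(−1)^0/∏(0,2,4,2,0,1)! = 1/96  (running 1/96)
  +(−1)^1/∏(1,1,3,1,1,2)! = -1/12  (running -7/96)
  +(−1)^2/∏(2,0,2,0,2,3)! = 1/48  (running -5/96)
⟨..|..⟩ = √(3072/35)·(-5/96) = -0.487950

−√(5/21) = -0.487950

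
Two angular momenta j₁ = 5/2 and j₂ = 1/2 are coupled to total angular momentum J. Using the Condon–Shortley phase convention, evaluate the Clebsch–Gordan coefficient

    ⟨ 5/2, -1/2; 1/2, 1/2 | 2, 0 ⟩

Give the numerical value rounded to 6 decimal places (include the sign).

√[5·1!4!0!/6! · 2!3!1!0!2!2!] = √(8)
  +(−1)^1/∏(1,0,2,0,2,0)! = -1/4  (running -1/4)
⟨..|..⟩ = √(8)·(-1/4) = -0.707107

-0.707107  (= −√(1/2))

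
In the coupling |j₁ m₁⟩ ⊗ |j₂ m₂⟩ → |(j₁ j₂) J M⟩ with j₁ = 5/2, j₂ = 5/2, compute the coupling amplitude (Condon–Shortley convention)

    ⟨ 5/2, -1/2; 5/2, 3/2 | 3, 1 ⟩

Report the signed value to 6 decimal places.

triangle: 2!×3!×3!/9! = 72/362880
(j±m)!: 2!×3!×4!×1!×4!×2! = 13824
prefactor² = (2J+1)×Δ×N² = 96/5
  k=1: −1/(1!×1!×2!×3!×1!×0!) = -1/12
  k=2: +1/(2!×0!×1!×2!×2!×1!) = 1/8
Σ = 1/24  ⇒  CG² = 96/5×1/24² = 1/30
CG = +√(1/30) = +0.182574

+√(1/30) = +0.182574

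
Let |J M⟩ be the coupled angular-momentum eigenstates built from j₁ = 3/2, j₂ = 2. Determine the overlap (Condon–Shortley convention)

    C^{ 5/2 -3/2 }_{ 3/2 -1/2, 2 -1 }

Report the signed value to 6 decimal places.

+0.169031  (= +√(1/35))

j₁+j₂−J=1  J+j₁−j₂=2  J−j₁+j₂=3  j₁+j₂+J+1=7
(j₁±m₁, j₂±m₂, J±M) = (1,2,1,3,1,4)
P² = 144/35
sum k=0..1:
  [0] +1/4 = 1/4
  [1] −1/6 = -1/6
S = 1/12
C² = P²·S² = 1/35 ; C = +0.169031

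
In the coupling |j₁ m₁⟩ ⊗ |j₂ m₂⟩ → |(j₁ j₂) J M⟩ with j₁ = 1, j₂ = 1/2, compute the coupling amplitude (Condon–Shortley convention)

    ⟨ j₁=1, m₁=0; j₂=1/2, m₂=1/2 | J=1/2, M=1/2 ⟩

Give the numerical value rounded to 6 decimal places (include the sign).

-0.577350

j₁+j₂−J=1  J+j₁−j₂=1  J−j₁+j₂=0  j₁+j₂+J+1=3
(j₁±m₁, j₂±m₂, J±M) = (1,1,1,0,1,0)
P² = 1/3
sum k=1..1:
  [1] −1/1 = -1
S = -1
C² = P²·S² = 1/3 ; C = -0.577350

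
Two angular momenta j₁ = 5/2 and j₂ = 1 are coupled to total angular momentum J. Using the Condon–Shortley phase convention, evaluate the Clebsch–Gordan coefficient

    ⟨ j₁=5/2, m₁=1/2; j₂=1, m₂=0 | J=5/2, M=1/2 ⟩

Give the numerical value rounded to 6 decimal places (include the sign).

+0.169031

√[6·1!4!1!/7! · 3!2!1!1!3!2!] = √(144/35)
  +(−1)^0/∏(0,1,2,1,2,0)! = 1/4  (running 1/4)
  +(−1)^1/∏(1,0,1,0,3,1)! = -1/6  (running 1/12)
⟨..|..⟩ = √(144/35)·(1/12) = +0.169031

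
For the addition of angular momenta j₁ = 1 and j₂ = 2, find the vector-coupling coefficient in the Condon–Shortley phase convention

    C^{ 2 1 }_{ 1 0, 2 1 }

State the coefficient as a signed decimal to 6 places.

j₁+j₂−J=1  J+j₁−j₂=1  J−j₁+j₂=3  j₁+j₂+J+1=6
(j₁±m₁, j₂±m₂, J±M) = (1,1,3,1,3,1)
P² = 3/2
sum k=0..1:
  [0] +1/6 = 1/6
  [1] −1/2 = -1/2
S = -1/3
C² = P²·S² = 1/6 ; C = -0.408248

−√(1/6) ≈ -0.408248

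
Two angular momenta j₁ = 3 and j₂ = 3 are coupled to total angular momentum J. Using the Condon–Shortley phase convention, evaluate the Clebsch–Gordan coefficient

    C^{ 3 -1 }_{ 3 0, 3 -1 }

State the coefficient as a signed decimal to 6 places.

√[7·3!3!3!/10! · 3!3!2!4!2!4!] = √(864/25)
  +(−1)^0/∏(0,3,3,2,0,1)! = 1/72  (running 1/72)
  +(−1)^1/∏(1,2,2,1,1,2)! = -1/8  (running -1/9)
  +(−1)^2/∏(2,1,1,0,2,3)! = 1/24  (running -5/72)
⟨..|..⟩ = √(864/25)·(-5/72) = -0.408248

-0.408248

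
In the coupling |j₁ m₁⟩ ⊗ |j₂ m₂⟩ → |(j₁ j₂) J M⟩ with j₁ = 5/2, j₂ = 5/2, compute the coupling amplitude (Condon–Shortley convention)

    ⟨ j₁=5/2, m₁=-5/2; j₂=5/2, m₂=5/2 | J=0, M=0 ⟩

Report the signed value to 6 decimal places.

−√(1/6) = -0.408248

j₁+j₂−J=5  J+j₁−j₂=0  J−j₁+j₂=0  j₁+j₂+J+1=6
(j₁±m₁, j₂±m₂, J±M) = (0,5,5,0,0,0)
P² = 2400
sum k=5..5:
  [5] −1/120 = -1/120
S = -1/120
C² = P²·S² = 1/6 ; C = -0.408248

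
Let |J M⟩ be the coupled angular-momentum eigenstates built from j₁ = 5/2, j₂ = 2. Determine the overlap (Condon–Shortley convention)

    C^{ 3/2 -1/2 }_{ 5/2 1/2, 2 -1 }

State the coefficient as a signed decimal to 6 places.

triangle: 3!×2!×1!/7! = 12/5040
(j±m)!: 3!×2!×1!×3!×1!×2! = 144
prefactor² = (2J+1)×Δ×N² = 48/35
  k=0: +1/(0!×3!×2!×1!×0!×0!) = 1/12
  k=1: −1/(1!×2!×1!×0!×1!×1!) = -1/2
Σ = -5/12  ⇒  CG² = 48/35×(-5/12)² = 5/21
CG = −√(5/21) = -0.487950

−√(5/21) = -0.487950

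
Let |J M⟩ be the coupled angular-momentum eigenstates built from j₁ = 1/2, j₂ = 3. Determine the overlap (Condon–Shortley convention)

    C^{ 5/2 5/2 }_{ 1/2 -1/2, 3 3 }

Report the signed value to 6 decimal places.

-0.925820

j₁+j₂−J=1  J+j₁−j₂=0  J−j₁+j₂=5  j₁+j₂+J+1=7
(j₁±m₁, j₂±m₂, J±M) = (0,1,6,0,5,0)
P² = 86400/7
sum k=1..1:
  [1] −1/120 = -1/120
S = -1/120
C² = P²·S² = 6/7 ; C = -0.925820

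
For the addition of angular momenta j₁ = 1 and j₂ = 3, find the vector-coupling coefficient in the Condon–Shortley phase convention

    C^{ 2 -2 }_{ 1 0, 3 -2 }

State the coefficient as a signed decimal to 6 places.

√[5·2!0!4!/7! · 1!1!1!5!0!4!] = √(960/7)
  +(−1)^1/∏(1,1,0,0,0,4)! = -1/24  (running -1/24)
⟨..|..⟩ = √(960/7)·(-1/24) = -0.487950

−√(5/21) ≈ -0.487950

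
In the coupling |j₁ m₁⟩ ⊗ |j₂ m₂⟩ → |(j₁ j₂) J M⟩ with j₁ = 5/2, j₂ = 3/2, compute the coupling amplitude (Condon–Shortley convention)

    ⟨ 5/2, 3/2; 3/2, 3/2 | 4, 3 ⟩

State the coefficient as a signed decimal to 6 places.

triangle: 0!·5!·3!/9! = 720/362880
(j±m)!: 4!·1!·3!·0!·7!·1! = 725760
prefactor² = (2J+1)·Δ·N² = 12960
  k=0: +1/(0!·0!·1!·3!·4!·0!) = 1/144
Σ = 1/144  ⇒  CG² = 12960·1/144² = 5/8
CG = +√(5/8) = +0.790569

+√(5/8) = +0.790569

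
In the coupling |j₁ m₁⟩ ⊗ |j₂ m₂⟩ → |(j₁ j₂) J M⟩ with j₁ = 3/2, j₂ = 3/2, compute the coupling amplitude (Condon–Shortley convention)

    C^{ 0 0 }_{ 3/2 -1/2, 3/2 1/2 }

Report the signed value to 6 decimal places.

triangle: 3!*0!*0!/4! = 6/24
(j±m)!: 1!*2!*2!*1!*0!*0! = 4
prefactor² = (2J+1)*Δ*N² = 1
  k=2: +1/(2!*1!*0!*0!*0!*0!) = 1/2
Σ = 1/2  ⇒  CG² = 1*1/2² = 1/4
CG = +√(1/4) = +0.500000

+0.500000  (= +√(1/4))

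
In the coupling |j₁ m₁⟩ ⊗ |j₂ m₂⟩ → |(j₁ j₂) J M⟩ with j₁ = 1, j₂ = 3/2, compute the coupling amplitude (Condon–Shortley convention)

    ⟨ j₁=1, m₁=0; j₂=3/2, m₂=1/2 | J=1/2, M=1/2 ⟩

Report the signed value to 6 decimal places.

-0.577350  (= −√(1/3))

j₁+j₂−J=2  J+j₁−j₂=0  J−j₁+j₂=1  j₁+j₂+J+1=4
(j₁±m₁, j₂±m₂, J±M) = (1,1,2,1,1,0)
P² = 1/3
sum k=1..1:
  [1] −1/1 = -1
S = -1
C² = P²·S² = 1/3 ; C = -0.577350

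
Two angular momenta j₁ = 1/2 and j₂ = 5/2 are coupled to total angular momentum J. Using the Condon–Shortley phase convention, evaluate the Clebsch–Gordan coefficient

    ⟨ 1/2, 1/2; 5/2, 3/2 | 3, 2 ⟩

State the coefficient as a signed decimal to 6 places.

triangle: 0!·1!·5!/7! = 120/5040
(j±m)!: 1!·0!·4!·1!·5!·1! = 2880
prefactor² = (2J+1)·Δ·N² = 480
  k=0: +1/(0!·0!·0!·4!·1!·1!) = 1/24
Σ = 1/24  ⇒  CG² = 480·1/24² = 5/6
CG = +√(5/6) = +0.912871

+√(5/6) ≈ +0.912871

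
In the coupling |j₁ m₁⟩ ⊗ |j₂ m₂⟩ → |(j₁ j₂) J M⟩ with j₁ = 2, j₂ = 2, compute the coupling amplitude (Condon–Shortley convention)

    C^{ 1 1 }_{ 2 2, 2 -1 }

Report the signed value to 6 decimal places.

+0.447214

j₁+j₂−J=3  J+j₁−j₂=1  J−j₁+j₂=1  j₁+j₂+J+1=6
(j₁±m₁, j₂±m₂, J±M) = (4,0,1,3,2,0)
P² = 36/5
sum k=0..0:
  [0] +1/6 = 1/6
S = 1/6
C² = P²·S² = 1/5 ; C = +0.447214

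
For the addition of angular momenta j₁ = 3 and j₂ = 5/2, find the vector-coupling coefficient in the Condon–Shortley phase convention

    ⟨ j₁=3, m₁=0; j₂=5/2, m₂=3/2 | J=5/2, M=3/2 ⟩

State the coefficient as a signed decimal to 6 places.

+0.483046

triangle: 3!*3!*2!/9! = 72/362880
(j±m)!: 3!*3!*4!*1!*4!*1! = 20736
prefactor² = (2J+1)*Δ*N² = 864/35
  k=2: +1/(2!*1!*1!*2!*2!*0!) = 1/8
  k=3: −1/(3!*0!*0!*1!*3!*1!) = -1/36
Σ = 7/72  ⇒  CG² = 864/35*7/72² = 7/30
CG = +√(7/30) = +0.483046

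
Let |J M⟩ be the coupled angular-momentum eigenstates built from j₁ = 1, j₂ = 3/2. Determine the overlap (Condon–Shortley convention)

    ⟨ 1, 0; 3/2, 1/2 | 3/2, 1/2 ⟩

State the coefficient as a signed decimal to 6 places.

-0.258199

j₁+j₂−J=1  J+j₁−j₂=1  J−j₁+j₂=2  j₁+j₂+J+1=5
(j₁±m₁, j₂±m₂, J±M) = (1,1,2,1,2,1)
P² = 4/15
sum k=0..1:
  [0] +1/2 = 1/2
  [1] −1/1 = -1
S = -1/2
C² = P²·S² = 1/15 ; C = -0.258199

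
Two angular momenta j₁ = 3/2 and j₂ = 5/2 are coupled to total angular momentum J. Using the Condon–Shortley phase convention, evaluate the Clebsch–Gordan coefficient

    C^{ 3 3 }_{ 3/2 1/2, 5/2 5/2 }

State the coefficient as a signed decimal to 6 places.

−√(5/8) = -0.790569

j₁+j₂−J=1  J+j₁−j₂=2  J−j₁+j₂=4  j₁+j₂+J+1=8
(j₁±m₁, j₂±m₂, J±M) = (2,1,5,0,6,0)
P² = 1440
sum k=1..1:
  [1] −1/48 = -1/48
S = -1/48
C² = P²·S² = 5/8 ; C = -0.790569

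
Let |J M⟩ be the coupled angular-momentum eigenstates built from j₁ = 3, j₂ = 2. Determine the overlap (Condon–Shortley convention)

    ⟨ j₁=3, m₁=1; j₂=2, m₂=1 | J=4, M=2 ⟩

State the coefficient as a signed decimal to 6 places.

j₁+j₂−J=1  J+j₁−j₂=5  J−j₁+j₂=3  j₁+j₂+J+1=10
(j₁±m₁, j₂±m₂, J±M) = (4,2,3,1,6,2)
P² = 5184/7
sum k=0..1:
  [0] +1/72 = 1/72
  [1] −1/48 = -1/48
S = -1/144
C² = P²·S² = 1/28 ; C = -0.188982

-0.188982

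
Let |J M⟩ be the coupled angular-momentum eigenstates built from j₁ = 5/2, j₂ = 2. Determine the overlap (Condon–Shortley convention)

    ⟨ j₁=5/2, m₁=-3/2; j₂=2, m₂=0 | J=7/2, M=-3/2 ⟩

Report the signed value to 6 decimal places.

−√(2/7) ≈ -0.534522

j₁+j₂−J=1  J+j₁−j₂=4  J−j₁+j₂=3  j₁+j₂+J+1=9
(j₁±m₁, j₂±m₂, J±M) = (1,4,2,2,2,5)
P² = 512/7
sum k=0..1:
  [0] +1/48 = 1/48
  [1] −1/12 = -1/12
S = -1/16
C² = P²·S² = 2/7 ; C = -0.534522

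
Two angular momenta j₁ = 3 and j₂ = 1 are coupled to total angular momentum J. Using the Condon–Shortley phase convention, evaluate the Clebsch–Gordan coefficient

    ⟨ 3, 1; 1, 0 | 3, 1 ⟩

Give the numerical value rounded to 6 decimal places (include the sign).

+√(1/12) = +0.288675

j₁+j₂−J=1  J+j₁−j₂=5  J−j₁+j₂=1  j₁+j₂+J+1=8
(j₁±m₁, j₂±m₂, J±M) = (4,2,1,1,4,2)
P² = 48
sum k=0..1:
  [0] +1/12 = 1/12
  [1] −1/24 = -1/24
S = 1/24
C² = P²·S² = 1/12 ; C = +0.288675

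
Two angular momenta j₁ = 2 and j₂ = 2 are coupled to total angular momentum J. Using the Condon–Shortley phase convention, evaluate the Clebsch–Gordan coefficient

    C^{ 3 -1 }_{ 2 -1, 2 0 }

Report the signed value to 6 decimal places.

j₁+j₂−J=1  J+j₁−j₂=3  J−j₁+j₂=3  j₁+j₂+J+1=8
(j₁±m₁, j₂±m₂, J±M) = (1,3,2,2,2,4)
P² = 36/5
sum k=0..1:
  [0] +1/12 = 1/12
  [1] −1/4 = -1/4
S = -1/6
C² = P²·S² = 1/5 ; C = -0.447214

-0.447214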